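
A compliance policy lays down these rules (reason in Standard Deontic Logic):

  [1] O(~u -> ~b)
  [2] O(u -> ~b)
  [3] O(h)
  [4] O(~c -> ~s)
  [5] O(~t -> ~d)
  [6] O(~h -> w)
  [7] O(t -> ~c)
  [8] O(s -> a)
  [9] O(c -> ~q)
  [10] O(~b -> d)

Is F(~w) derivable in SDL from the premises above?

No

Premise 6 is O(~h -> w), but O(~h) is not derivable from the premises, so it does not yield O(w).
No other premise forces O(w). An ideal world satisfying every premise can still have ~w true, so F(~w) is not derivable.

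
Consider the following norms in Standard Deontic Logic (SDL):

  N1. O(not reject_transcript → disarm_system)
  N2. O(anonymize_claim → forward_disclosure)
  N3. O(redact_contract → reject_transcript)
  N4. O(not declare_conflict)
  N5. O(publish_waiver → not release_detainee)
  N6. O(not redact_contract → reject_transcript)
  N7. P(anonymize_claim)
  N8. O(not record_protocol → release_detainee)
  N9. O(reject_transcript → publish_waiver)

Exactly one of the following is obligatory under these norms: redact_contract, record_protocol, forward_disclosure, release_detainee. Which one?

Premises 3 and 6 cover both cases: O(redact_contract → reject_transcript) and O(not redact_contract → reject_transcript). Since redact_contract ∨ not redact_contract is a tautology, O(reject_transcript) follows.
From O(reject_transcript) and premise 9, O(reject_transcript → publish_waiver), we obtain O(publish_waiver).
With premise 5, O(publish_waiver → not release_detainee), the K-axiom yields O(not release_detainee).
The contrapositive of premise 8 (O(not record_protocol → release_detainee)) is O(not release_detainee → record_protocol), and O(not release_detainee) is already established, so O(record_protocol).
So O(record_protocol) holds — record_protocol is obligatory. None of the other listed options is made obligatory by any chain of premises.

record_protocol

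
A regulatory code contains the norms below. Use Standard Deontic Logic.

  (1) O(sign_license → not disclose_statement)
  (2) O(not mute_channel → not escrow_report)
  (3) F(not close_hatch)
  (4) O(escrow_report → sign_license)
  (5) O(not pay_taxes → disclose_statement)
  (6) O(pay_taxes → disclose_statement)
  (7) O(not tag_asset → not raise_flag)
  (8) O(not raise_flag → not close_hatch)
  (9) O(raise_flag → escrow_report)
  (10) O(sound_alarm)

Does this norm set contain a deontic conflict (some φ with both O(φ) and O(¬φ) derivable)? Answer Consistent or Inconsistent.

Premises 5 and 6 are O(not pay_taxes → disclose_statement) and O(pay_taxes → disclose_statement); every ideal world satisfies not pay_taxes or pay_taxes, so in either case disclose_statement holds — hence O(disclose_statement).
Premise 1 is O(sign_license → not disclose_statement); contrapositively O(disclose_statement → not sign_license). Since O(disclose_statement) holds, K gives O(not sign_license).
Premise 4 is O(escrow_report → sign_license); contrapositively O(not sign_license → not escrow_report). Since O(not sign_license) holds, K gives O(not escrow_report).
Premise 9, O(raise_flag → escrow_report), contraposes to O(not escrow_report → not raise_flag); with O(not escrow_report) we get O(not raise_flag).
Premise 8 is O(not raise_flag → not close_hatch); since O(not raise_flag), deontic closure gives O(not close_hatch).
However, F(not close_hatch) at premise 3 amounts to O(close_hatch).
We now have both O(not close_hatch) and O(close_hatch) — close_hatch is simultaneously obligatory and forbidden, violating the D-axiom.

Inconsistent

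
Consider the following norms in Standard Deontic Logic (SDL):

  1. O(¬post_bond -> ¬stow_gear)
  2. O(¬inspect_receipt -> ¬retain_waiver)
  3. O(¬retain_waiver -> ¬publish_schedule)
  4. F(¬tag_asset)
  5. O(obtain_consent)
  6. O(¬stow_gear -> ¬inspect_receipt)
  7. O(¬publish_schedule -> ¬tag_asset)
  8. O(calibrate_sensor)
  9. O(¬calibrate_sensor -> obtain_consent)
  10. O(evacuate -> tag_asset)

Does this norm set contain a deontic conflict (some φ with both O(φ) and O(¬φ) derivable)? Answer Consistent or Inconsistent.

Consistent

Premise 9 is O(¬calibrate_sensor -> obtain_consent); even if O(obtain_consent) held, inferring O(¬calibrate_sensor) would be affirming the consequent — invalid.
So O(¬calibrate_sensor) is not derivable, and the apparent clash with O(calibrate_sensor) does not arise.
A world satisfying every obligation exists (e.g. calibrate_sensor=true, evacuate=false, inspect_receipt=true, obtain_consent=true, post_bond=true, publish_schedule=true, retain_waiver=true, stow_gear=true, tag_asset=true); no atom is both obligatory and forbidden, so the set is consistent.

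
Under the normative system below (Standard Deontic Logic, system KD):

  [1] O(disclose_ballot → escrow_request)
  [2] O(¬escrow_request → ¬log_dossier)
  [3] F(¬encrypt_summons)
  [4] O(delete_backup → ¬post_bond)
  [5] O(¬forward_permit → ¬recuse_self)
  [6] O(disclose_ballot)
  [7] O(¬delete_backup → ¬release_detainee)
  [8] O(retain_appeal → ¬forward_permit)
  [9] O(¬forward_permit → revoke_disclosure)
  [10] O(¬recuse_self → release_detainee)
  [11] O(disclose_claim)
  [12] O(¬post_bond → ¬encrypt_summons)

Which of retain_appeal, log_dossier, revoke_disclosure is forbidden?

Premise 3, F(¬encrypt_summons), is equivalent to O(encrypt_summons).
Premise 12, O(¬post_bond → ¬encrypt_summons), contraposes to O(encrypt_summons → post_bond); with O(encrypt_summons) we get O(post_bond).
Premise 4 is O(delete_backup → ¬post_bond); contrapositively O(post_bond → ¬delete_backup). Since O(post_bond) holds, K gives O(¬delete_backup).
Premise 7 is O(¬delete_backup → ¬release_detainee); since O(¬delete_backup), deontic closure gives O(¬release_detainee).
The contrapositive of premise 10 (O(¬recuse_self → release_detainee)) is O(¬release_detainee → recuse_self), and O(¬release_detainee) is already established, so O(recuse_self).
Premise 5 is O(¬forward_permit → ¬recuse_self); contrapositively O(recuse_self → forward_permit). Since O(recuse_self) holds, K gives O(forward_permit).
Premise 8 is O(retain_appeal → ¬forward_permit); contrapositively O(forward_permit → ¬retain_appeal). Since O(forward_permit) holds, K gives O(¬retain_appeal).
So O(¬retain_appeal) holds, i.e. retain_appeal is forbidden. None of the other listed options is forbidden under the premises.

retain_appeal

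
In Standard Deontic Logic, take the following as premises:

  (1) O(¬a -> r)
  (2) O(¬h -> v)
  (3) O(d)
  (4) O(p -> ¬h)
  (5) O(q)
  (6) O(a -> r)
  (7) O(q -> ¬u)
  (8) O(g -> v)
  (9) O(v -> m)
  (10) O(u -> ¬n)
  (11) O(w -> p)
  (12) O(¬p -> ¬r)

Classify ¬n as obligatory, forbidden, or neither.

Neither

Premise 10 is O(u -> ¬n), but O(u) is not derivable from the premises, so it does not yield O(¬n).
No premise or chain of K-axiom applications forces O(¬n), and none forces O(n). So ¬n is neither obligatory nor forbidden under these norms.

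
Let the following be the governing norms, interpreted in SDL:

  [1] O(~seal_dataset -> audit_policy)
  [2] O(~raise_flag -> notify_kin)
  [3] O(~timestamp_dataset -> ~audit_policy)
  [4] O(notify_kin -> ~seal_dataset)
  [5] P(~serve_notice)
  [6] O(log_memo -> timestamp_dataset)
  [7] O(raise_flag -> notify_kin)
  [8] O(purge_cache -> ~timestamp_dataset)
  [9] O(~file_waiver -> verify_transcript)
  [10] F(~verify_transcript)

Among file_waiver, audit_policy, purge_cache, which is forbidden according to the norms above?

Premises 2 and 7 are O(~raise_flag -> notify_kin) and O(raise_flag -> notify_kin); every ideal world satisfies ~raise_flag or raise_flag, so in either case notify_kin holds — hence O(notify_kin).
From O(notify_kin) and premise 4, O(notify_kin -> ~seal_dataset), we obtain O(~seal_dataset).
From O(~seal_dataset) and premise 1, O(~seal_dataset -> audit_policy), we obtain O(audit_policy).
The contrapositive of premise 3 (O(~timestamp_dataset -> ~audit_policy)) is O(audit_policy -> timestamp_dataset), and O(audit_policy) is already established, so O(timestamp_dataset).
Premise 8 is O(purge_cache -> ~timestamp_dataset); contrapositively O(timestamp_dataset -> ~purge_cache). Since O(timestamp_dataset) holds, K gives O(~purge_cache).
So O(~purge_cache) holds, i.e. purge_cache is forbidden. None of the other listed options is forbidden under the premises.

purge_cache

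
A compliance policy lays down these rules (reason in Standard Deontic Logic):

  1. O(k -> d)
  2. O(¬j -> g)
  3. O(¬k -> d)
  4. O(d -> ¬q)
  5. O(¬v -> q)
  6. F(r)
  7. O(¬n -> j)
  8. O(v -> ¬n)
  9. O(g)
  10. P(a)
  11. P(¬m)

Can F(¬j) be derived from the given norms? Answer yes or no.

Yes

By case analysis on k: premise 1 gives O(k -> d) and premise 3 gives O(¬k -> d), so O(d) either way.
From O(d) and premise 4, O(d -> ¬q), we obtain O(¬q).
Premise 5 is O(¬v -> q); contrapositively O(¬q -> v). Since O(¬q) holds, K gives O(v).
From O(v) and premise 8, O(v -> ¬n), we obtain O(¬n).
With premise 7, O(¬n -> j), the K-axiom yields O(j).
Premises 2, 6, 9, 10, 11 do not contribute to this derivation.
So O(j) holds, i.e. F(¬j). The claim follows.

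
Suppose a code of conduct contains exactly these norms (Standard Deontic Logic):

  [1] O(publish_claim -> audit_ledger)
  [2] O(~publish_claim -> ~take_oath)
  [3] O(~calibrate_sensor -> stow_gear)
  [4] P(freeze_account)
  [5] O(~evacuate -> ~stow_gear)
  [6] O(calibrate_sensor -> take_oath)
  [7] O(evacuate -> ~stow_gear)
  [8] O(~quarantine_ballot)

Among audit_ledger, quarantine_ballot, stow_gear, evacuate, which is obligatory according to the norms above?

audit_ledger

By case analysis on ~evacuate: premise 5 gives O(~evacuate -> ~stow_gear) and premise 7 gives O(evacuate -> ~stow_gear), so O(~stow_gear) either way.
The contrapositive of premise 3 (O(~calibrate_sensor -> stow_gear)) is O(~stow_gear -> calibrate_sensor), and O(~stow_gear) is already established, so O(calibrate_sensor).
Premise 6 is O(calibrate_sensor -> take_oath); since O(calibrate_sensor), deontic closure gives O(take_oath).
Premise 2, O(~publish_claim -> ~take_oath), contraposes to O(take_oath -> publish_claim); with O(take_oath) we get O(publish_claim).
From O(publish_claim) and premise 1, O(publish_claim -> audit_ledger), we obtain O(audit_ledger).
So O(audit_ledger) holds — audit_ledger is obligatory. None of the other listed options is made obligatory by any chain of premises.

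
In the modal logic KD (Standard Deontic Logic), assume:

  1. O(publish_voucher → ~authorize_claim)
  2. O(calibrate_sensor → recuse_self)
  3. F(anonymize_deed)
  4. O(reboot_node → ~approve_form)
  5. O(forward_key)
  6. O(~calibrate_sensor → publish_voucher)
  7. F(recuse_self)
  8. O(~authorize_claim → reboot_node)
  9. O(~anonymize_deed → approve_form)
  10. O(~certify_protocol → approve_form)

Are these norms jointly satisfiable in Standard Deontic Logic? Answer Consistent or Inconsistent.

Premise 3 is F(anonymize_deed), i.e. O(~anonymize_deed).
With premise 9, O(~anonymize_deed → approve_form), the K-axiom yields O(approve_form).
Premise 4 is O(reboot_node → ~approve_form); contrapositively O(approve_form → ~reboot_node). Since O(approve_form) holds, K gives O(~reboot_node).
Premise 8, O(~authorize_claim → reboot_node), contraposes to O(~reboot_node → authorize_claim); with O(~reboot_node) we get O(authorize_claim).
The contrapositive of premise 1 (O(publish_voucher → ~authorize_claim)) is O(authorize_claim → ~publish_voucher), and O(authorize_claim) is already established, so O(~publish_voucher).
The contrapositive of premise 6 (O(~calibrate_sensor → publish_voucher)) is O(~publish_voucher → calibrate_sensor), and O(~publish_voucher) is already established, so O(calibrate_sensor).
From O(calibrate_sensor) and premise 2, O(calibrate_sensor → recuse_self), we obtain O(recuse_self).
But premise 7, F(recuse_self), means O(~recuse_self).
We now have both O(recuse_self) and O(~recuse_self) — recuse_self is simultaneously obligatory and forbidden, violating the D-axiom.

Inconsistent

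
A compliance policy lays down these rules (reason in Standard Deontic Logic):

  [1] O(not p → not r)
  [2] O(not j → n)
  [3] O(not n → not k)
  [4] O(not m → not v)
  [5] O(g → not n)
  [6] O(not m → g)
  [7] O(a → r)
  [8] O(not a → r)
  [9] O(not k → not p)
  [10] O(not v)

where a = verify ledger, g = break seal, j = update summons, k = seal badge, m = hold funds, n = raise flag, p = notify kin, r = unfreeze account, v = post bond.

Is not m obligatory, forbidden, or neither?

By case analysis on not a: premise 8 gives O(not a → r) and premise 7 gives O(a → r), so O(r) either way.
Premise 1, O(not p → not r), contraposes to O(r → p); with O(r) we get O(p).
The contrapositive of premise 9 (O(not k → not p)) is O(p → k), and O(p) is already established, so O(k).
Premise 3 is O(not n → not k); contrapositively O(k → n). Since O(k) holds, K gives O(n).
The contrapositive of premise 5 (O(g → not n)) is O(n → not g), and O(n) is already established, so O(not g).
Premise 6, O(not m → g), contraposes to O(not g → m); with O(not g) we get O(m).
Premises 2, 4, 10 do not contribute to this derivation.
Thus O(m), which is F(not m): not m is forbidden.

Forbidden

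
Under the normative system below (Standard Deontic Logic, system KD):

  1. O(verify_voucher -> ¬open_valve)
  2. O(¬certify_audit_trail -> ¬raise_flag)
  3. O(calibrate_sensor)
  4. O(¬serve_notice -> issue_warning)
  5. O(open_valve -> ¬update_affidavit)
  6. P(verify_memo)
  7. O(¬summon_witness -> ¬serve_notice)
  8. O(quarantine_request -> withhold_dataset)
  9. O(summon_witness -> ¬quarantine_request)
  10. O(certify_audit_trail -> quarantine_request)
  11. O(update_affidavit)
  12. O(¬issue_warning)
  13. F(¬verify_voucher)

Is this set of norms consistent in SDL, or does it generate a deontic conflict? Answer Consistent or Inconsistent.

Premise 5 is O(open_valve -> ¬update_affidavit), but O(open_valve) is not derivable from the premises, so it does not yield O(¬update_affidavit).
So O(¬update_affidavit) is not derivable, and the apparent clash with O(update_affidavit) does not arise.
A world satisfying every obligation exists (e.g. calibrate_sensor=true, certify_audit_trail=false, issue_warning=false, open_valve=false, quarantine_request=false, raise_flag=false, serve_notice=true, summon_witness=true, update_affidavit=true, verify_memo=false, verify_voucher=true, withhold_dataset=false); no atom is both obligatory and forbidden, so the set is consistent.

Consistent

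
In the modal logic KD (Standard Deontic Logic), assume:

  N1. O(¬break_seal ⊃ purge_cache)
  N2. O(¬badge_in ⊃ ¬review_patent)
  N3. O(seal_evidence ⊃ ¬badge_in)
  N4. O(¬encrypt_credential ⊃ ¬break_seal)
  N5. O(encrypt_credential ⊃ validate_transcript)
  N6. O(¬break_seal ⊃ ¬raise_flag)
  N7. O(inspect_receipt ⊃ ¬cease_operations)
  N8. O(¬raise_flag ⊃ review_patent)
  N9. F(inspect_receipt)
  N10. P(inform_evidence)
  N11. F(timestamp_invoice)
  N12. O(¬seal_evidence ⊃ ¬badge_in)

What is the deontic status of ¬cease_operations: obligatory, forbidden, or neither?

Premise 7 is O(inspect_receipt ⊃ ¬cease_operations), but O(inspect_receipt) is not derivable from the premises, so it does not yield O(¬cease_operations).
No premise or chain of K-axiom applications forces O(¬cease_operations), and none forces O(cease_operations). So ¬cease_operations is neither obligatory nor forbidden under these norms.

Neither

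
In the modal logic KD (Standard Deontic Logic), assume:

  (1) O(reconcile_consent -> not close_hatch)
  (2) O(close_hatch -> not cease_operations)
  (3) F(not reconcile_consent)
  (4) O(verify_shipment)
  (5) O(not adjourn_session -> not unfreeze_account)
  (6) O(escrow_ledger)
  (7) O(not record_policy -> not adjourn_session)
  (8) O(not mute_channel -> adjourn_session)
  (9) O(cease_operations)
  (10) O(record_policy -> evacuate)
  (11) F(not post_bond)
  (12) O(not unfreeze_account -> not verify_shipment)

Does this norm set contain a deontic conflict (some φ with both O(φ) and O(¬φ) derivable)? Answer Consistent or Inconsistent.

Consistent

Premise 2 is O(close_hatch -> not cease_operations), but O(close_hatch) is not derivable from the premises, so it does not yield O(not cease_operations).
So O(not cease_operations) is not derivable, and the apparent clash with O(cease_operations) does not arise.
A world satisfying every obligation exists (e.g. adjourn_session=true, cease_operations=true, close_hatch=false, escrow_ledger=true, evacuate=true, mute_channel=false, post_bond=true, reconcile_consent=true, record_policy=true, unfreeze_account=true, verify_shipment=true); no atom is both obligatory and forbidden, so the set is consistent.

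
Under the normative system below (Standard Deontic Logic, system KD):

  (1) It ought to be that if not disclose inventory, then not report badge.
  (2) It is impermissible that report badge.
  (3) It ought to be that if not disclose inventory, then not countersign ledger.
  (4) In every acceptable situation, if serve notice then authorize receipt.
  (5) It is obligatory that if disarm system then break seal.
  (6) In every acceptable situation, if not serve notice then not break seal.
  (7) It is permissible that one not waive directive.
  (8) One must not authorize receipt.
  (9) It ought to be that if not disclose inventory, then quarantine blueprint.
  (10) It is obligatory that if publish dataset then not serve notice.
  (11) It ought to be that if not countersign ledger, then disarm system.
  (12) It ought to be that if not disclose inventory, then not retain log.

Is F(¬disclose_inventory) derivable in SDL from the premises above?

Yes

Premise 8 is F(authorize_receipt), i.e. O(¬authorize_receipt).
Premise 4 is O(serve_notice → authorize_receipt); contrapositively O(¬authorize_receipt → ¬serve_notice). Since O(¬authorize_receipt) holds, K gives O(¬serve_notice).
From O(¬serve_notice) and premise 6, O(¬serve_notice → ¬break_seal), we obtain O(¬break_seal).
Premise 5 is O(disarm_system → break_seal); contrapositively O(¬break_seal → ¬disarm_system). Since O(¬break_seal) holds, K gives O(¬disarm_system).
Premise 11, O(¬countersign_ledger → disarm_system), contraposes to O(¬disarm_system → countersign_ledger); with O(¬disarm_system) we get O(countersign_ledger).
The contrapositive of premise 3 (O(¬disclose_inventory → ¬countersign_ledger)) is O(countersign_ledger → disclose_inventory), and O(countersign_ledger) is already established, so O(disclose_inventory).
Premises 1, 2, 7, 9, 10, 12 do not contribute to this derivation.
So O(disclose_inventory) holds, i.e. F(¬disclose_inventory). The claim follows.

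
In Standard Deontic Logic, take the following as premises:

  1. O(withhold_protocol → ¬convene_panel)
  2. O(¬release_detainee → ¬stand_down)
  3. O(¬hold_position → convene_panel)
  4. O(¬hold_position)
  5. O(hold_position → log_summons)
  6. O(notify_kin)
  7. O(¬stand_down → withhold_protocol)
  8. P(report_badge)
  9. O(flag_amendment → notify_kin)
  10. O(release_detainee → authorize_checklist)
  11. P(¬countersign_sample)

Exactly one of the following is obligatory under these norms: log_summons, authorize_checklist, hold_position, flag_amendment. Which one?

authorize_checklist

Premise 4 gives O(¬hold_position).
With premise 3, O(¬hold_position → convene_panel), the K-axiom yields O(convene_panel).
Premise 1 is O(withhold_protocol → ¬convene_panel); contrapositively O(convene_panel → ¬withhold_protocol). Since O(convene_panel) holds, K gives O(¬withhold_protocol).
The contrapositive of premise 7 (O(¬stand_down → withhold_protocol)) is O(¬withhold_protocol → stand_down), and O(¬withhold_protocol) is already established, so O(stand_down).
The contrapositive of premise 2 (O(¬release_detainee → ¬stand_down)) is O(stand_down → release_detainee), and O(stand_down) is already established, so O(release_detainee).
Applying K to premise 10 (O(release_detainee → authorize_checklist)) and O(release_detainee) yields O(authorize_checklist).
So O(authorize_checklist) holds — authorize_checklist is obligatory. None of the other listed options is made obligatory by any chain of premises.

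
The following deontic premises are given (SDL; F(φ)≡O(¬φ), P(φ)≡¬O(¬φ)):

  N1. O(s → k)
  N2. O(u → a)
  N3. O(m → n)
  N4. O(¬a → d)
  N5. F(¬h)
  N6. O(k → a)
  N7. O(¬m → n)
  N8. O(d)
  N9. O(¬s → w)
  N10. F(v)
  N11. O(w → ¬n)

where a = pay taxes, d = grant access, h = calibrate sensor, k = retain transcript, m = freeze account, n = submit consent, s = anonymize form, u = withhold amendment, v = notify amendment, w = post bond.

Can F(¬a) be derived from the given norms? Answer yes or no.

By case analysis on ¬m: premise 7 gives O(¬m → n) and premise 3 gives O(m → n), so O(n) either way.
The contrapositive of premise 11 (O(w → ¬n)) is O(n → ¬w), and O(n) is already established, so O(¬w).
Premise 9 is O(¬s → w); contrapositively O(¬w → s). Since O(¬w) holds, K gives O(s).
Applying K to premise 1 (O(s → k)) and O(s) yields O(k).
From O(k) and premise 6, O(k → a), we obtain O(a).
Premises 2, 4, 5, 8, 10 do not contribute to this derivation.
So O(a) holds, i.e. F(¬a). The claim follows.

Yes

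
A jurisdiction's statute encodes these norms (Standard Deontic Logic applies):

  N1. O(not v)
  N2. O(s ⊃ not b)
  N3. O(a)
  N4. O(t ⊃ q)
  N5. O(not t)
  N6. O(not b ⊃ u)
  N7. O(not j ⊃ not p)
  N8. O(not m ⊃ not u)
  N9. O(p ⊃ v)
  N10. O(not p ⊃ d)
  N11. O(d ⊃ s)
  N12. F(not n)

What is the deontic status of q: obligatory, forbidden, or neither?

Premise 4 is O(t ⊃ q), but O(t) is not derivable from the premises, so it does not yield O(q).
No premise or chain of K-axiom applications forces O(q), and none forces O(not q). So q is neither obligatory nor forbidden under these norms.

Neither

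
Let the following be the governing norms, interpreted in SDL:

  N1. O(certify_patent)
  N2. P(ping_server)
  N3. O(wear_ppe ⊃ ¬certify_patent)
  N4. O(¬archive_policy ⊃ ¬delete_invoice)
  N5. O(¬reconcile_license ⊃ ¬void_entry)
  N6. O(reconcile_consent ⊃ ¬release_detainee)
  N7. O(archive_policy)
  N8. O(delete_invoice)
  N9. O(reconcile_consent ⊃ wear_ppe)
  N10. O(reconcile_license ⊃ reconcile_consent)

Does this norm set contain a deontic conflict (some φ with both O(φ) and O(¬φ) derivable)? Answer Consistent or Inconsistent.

Premise 4 is O(¬archive_policy ⊃ ¬delete_invoice), but O(¬archive_policy) is not derivable from the premises, so it does not yield O(¬delete_invoice).
So O(¬delete_invoice) is not derivable, and the apparent clash with O(delete_invoice) does not arise.
A world satisfying every obligation exists (e.g. archive_policy=true, certify_patent=true, delete_invoice=true, ping_server=false, reconcile_consent=false, reconcile_license=false, release_detainee=false, void_entry=false, wear_ppe=false); no atom is both obligatory and forbidden, so the set is consistent.

Consistent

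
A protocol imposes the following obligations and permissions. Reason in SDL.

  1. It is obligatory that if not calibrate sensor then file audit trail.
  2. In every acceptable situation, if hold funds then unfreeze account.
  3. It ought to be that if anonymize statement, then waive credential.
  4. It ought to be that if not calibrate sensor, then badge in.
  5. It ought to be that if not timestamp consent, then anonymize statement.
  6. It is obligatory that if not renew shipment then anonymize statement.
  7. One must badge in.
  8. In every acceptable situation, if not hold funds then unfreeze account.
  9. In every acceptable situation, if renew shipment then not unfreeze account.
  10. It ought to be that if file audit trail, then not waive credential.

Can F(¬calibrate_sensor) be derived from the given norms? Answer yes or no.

By case analysis on hold_funds: premise 2 gives O(hold_funds → unfreeze_account) and premise 8 gives O(¬hold_funds → unfreeze_account), so O(unfreeze_account) either way.
The contrapositive of premise 9 (O(renew_shipment → ¬unfreeze_account)) is O(unfreeze_account → ¬renew_shipment), and O(unfreeze_account) is already established, so O(¬renew_shipment).
Applying K to premise 6 (O(¬renew_shipment → anonymize_statement)) and O(¬renew_shipment) yields O(anonymize_statement).
Applying K to premise 3 (O(anonymize_statement → waive_credential)) and O(anonymize_statement) yields O(waive_credential).
Premise 10, O(file_audit_trail → ¬waive_credential), contraposes to O(waive_credential → ¬file_audit_trail); with O(waive_credential) we get O(¬file_audit_trail).
The contrapositive of premise 1 (O(¬calibrate_sensor → file_audit_trail)) is O(¬file_audit_trail → calibrate_sensor), and O(¬file_audit_trail) is already established, so O(calibrate_sensor).
Premises 4, 5, 7 do not contribute to this derivation.
So O(calibrate_sensor) holds, i.e. F(¬calibrate_sensor). The claim follows.

Yes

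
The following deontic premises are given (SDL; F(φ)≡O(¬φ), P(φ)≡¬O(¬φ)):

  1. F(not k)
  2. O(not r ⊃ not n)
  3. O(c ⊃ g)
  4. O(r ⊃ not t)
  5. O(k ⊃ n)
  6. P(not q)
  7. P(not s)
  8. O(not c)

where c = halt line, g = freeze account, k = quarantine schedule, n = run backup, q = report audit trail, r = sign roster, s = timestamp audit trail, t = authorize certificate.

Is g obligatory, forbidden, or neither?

Neither

Premise 3 is O(c ⊃ g), but O(c) is not derivable from the premises, so it does not yield O(g).
No premise or chain of K-axiom applications forces O(g), and none forces O(not g). So g is neither obligatory nor forbidden under these norms.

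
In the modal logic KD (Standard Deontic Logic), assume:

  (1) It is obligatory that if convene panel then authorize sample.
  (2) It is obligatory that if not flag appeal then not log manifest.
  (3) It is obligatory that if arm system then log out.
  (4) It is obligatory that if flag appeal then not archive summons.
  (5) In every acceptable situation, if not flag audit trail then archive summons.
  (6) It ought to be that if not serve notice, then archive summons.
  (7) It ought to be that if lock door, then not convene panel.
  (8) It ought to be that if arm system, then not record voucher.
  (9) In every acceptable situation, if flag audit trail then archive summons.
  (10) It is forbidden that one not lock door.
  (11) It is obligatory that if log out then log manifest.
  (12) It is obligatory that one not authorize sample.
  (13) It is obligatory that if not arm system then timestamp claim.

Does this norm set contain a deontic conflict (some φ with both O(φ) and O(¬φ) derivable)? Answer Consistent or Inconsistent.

Consistent

Premise 1 is O(convene_panel → authorize_sample), but O(convene_panel) is not derivable from the premises, so it does not yield O(authorize_sample).
So O(authorize_sample) is not derivable, and the apparent clash with O(¬authorize_sample) does not arise.
A world satisfying every obligation exists (e.g. archive_summons=true, arm_system=false, authorize_sample=false, convene_panel=false, flag_appeal=false, flag_audit_trail=false, lock_door=true, log_manifest=false, log_out=false, record_voucher=false, serve_notice=false, timestamp_claim=true); no atom is both obligatory and forbidden, so the set is consistent.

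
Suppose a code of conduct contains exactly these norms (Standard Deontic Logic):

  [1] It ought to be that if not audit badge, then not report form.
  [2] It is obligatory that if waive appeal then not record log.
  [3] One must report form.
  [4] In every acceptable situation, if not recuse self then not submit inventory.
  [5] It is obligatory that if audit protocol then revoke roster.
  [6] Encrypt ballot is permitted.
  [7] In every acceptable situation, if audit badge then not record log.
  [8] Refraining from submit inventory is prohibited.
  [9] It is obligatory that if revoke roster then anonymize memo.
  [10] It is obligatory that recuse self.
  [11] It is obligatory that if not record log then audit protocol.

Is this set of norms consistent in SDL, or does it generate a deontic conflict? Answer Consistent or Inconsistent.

Consistent

Premise 4 is O(¬recuse_self → ¬submit_inventory), but O(¬recuse_self) is not derivable from the premises, so it does not yield O(¬submit_inventory).
So O(¬submit_inventory) is not derivable, and the apparent clash with O(submit_inventory) does not arise.
A world satisfying every obligation exists (e.g. anonymize_memo=true, audit_badge=true, audit_protocol=true, encrypt_ballot=false, record_log=false, recuse_self=true, report_form=true, revoke_roster=true, submit_inventory=true, waive_appeal=false); no atom is both obligatory and forbidden, so the set is consistent.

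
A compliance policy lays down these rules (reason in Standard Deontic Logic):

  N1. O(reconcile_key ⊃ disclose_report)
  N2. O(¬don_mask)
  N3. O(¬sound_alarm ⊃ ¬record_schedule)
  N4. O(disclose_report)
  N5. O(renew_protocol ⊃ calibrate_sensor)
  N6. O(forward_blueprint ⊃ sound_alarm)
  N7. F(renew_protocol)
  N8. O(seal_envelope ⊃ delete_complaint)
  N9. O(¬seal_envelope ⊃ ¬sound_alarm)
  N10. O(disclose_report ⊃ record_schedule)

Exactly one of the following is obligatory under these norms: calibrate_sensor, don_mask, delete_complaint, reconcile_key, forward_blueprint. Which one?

delete_complaint

Premise 4 states O(disclose_report) outright.
Applying K to premise 10 (O(disclose_report ⊃ record_schedule)) and O(disclose_report) yields O(record_schedule).
Premise 3, O(¬sound_alarm ⊃ ¬record_schedule), contraposes to O(record_schedule ⊃ sound_alarm); with O(record_schedule) we get O(sound_alarm).
Premise 9, O(¬seal_envelope ⊃ ¬sound_alarm), contraposes to O(sound_alarm ⊃ seal_envelope); with O(sound_alarm) we get O(seal_envelope).
Premise 8 is O(seal_envelope ⊃ delete_complaint); since O(seal_envelope), deontic closure gives O(delete_complaint).
So O(delete_complaint) holds — delete_complaint is obligatory. None of the other listed options is made obligatory by any chain of premises.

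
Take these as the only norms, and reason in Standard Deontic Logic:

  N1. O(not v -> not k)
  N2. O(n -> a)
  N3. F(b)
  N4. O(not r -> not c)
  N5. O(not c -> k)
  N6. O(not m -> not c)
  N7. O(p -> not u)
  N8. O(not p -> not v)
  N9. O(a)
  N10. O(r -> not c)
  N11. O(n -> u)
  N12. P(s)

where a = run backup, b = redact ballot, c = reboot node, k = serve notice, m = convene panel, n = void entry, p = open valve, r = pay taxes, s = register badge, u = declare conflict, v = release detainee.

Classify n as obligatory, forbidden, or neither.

By case analysis on not r: premise 4 gives O(not r -> not c) and premise 10 gives O(r -> not c), so O(not c) either way.
Applying K to premise 5 (O(not c -> k)) and O(not c) yields O(k).
Premise 1 is O(not v -> not k); contrapositively O(k -> v). Since O(k) holds, K gives O(v).
Premise 8 is O(not p -> not v); contrapositively O(v -> p). Since O(v) holds, K gives O(p).
Premise 7 is O(p -> not u); since O(p), deontic closure gives O(not u).
The contrapositive of premise 11 (O(n -> u)) is O(not u -> not n), and O(not u) is already established, so O(not n).
Premises 2, 3, 6, 9, 12 do not contribute to this derivation.
Thus O(not n), which is F(n): n is forbidden.

Forbidden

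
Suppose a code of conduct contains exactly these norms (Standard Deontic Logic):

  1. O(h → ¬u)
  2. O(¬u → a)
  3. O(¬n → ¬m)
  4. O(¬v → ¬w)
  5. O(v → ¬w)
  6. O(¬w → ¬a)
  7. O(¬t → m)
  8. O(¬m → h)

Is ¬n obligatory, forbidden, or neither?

By case analysis on ¬v: premise 4 gives O(¬v → ¬w) and premise 5 gives O(v → ¬w), so O(¬w) either way.
From O(¬w) and premise 6, O(¬w → ¬a), we obtain O(¬a).
The contrapositive of premise 2 (O(¬u → a)) is O(¬a → u), and O(¬a) is already established, so O(u).
Premise 1, O(h → ¬u), contraposes to O(u → ¬h); with O(u) we get O(¬h).
Premise 8 is O(¬m → h); contrapositively O(¬h → m). Since O(¬h) holds, K gives O(m).
The contrapositive of premise 3 (O(¬n → ¬m)) is O(m → n), and O(m) is already established, so O(n).
Premise 7 does not contribute to this derivation.
Thus O(n), which is F(¬n): ¬n is forbidden.

Forbidden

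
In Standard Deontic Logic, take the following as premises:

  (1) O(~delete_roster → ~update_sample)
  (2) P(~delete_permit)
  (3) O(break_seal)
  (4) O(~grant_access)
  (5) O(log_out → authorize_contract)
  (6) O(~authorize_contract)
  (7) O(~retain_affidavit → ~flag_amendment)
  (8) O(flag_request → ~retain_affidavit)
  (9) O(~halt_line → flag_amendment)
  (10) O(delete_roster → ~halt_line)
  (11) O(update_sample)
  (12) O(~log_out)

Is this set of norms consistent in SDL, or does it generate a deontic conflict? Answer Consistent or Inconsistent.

Premise 5 is O(log_out → authorize_contract), but O(log_out) is not derivable from the premises, so it does not yield O(authorize_contract).
So O(authorize_contract) is not derivable, and the apparent clash with O(~authorize_contract) does not arise.
A world satisfying every obligation exists (e.g. authorize_contract=false, break_seal=true, delete_permit=false, delete_roster=true, flag_amendment=true, flag_request=false, grant_access=false, halt_line=false, log_out=false, retain_affidavit=true, update_sample=true); no atom is both obligatory and forbidden, so the set is consistent.

Consistent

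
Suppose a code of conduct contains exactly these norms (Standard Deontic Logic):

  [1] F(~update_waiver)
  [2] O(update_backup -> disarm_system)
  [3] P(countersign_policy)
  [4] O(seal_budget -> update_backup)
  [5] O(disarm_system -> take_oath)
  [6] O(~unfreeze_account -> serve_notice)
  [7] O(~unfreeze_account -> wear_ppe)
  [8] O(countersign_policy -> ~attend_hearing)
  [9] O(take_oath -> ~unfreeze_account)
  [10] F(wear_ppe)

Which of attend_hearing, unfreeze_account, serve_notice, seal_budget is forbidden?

Premise 10, F(wear_ppe), is equivalent to O(~wear_ppe).
Premise 7 is O(~unfreeze_account -> wear_ppe); contrapositively O(~wear_ppe -> unfreeze_account). Since O(~wear_ppe) holds, K gives O(unfreeze_account).
Premise 9 is O(take_oath -> ~unfreeze_account); contrapositively O(unfreeze_account -> ~take_oath). Since O(unfreeze_account) holds, K gives O(~take_oath).
Premise 5, O(disarm_system -> take_oath), contraposes to O(~take_oath -> ~disarm_system); with O(~take_oath) we get O(~disarm_system).
Premise 2, O(update_backup -> disarm_system), contraposes to O(~disarm_system -> ~update_backup); with O(~disarm_system) we get O(~update_backup).
Premise 4, O(seal_budget -> update_backup), contraposes to O(~update_backup -> ~seal_budget); with O(~update_backup) we get O(~seal_budget).
So O(~seal_budget) holds, i.e. seal_budget is forbidden. None of the other listed options is forbidden under the premises.

seal_budget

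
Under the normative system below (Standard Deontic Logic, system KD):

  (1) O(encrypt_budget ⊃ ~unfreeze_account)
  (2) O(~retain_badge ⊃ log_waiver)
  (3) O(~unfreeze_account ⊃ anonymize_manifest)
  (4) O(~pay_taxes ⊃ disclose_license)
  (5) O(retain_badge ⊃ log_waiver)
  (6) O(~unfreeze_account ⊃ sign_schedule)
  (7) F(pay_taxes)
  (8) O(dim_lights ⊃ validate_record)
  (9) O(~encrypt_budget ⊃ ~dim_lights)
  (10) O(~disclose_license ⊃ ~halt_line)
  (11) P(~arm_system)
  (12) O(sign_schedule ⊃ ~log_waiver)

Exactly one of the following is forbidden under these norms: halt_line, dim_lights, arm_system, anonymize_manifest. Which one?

dim_lights

Premises 5 and 2 cover both cases: O(retain_badge ⊃ log_waiver) and O(~retain_badge ⊃ log_waiver). Since retain_badge ∨ ~retain_badge is a tautology, O(log_waiver) follows.
Premise 12 is O(sign_schedule ⊃ ~log_waiver); contrapositively O(log_waiver ⊃ ~sign_schedule). Since O(log_waiver) holds, K gives O(~sign_schedule).
Premise 6 is O(~unfreeze_account ⊃ sign_schedule); contrapositively O(~sign_schedule ⊃ unfreeze_account). Since O(~sign_schedule) holds, K gives O(unfreeze_account).
The contrapositive of premise 1 (O(encrypt_budget ⊃ ~unfreeze_account)) is O(unfreeze_account ⊃ ~encrypt_budget), and O(unfreeze_account) is already established, so O(~encrypt_budget).
Premise 9 is O(~encrypt_budget ⊃ ~dim_lights); since O(~encrypt_budget), deontic closure gives O(~dim_lights).
So O(~dim_lights) holds, i.e. dim_lights is forbidden. None of the other listed options is forbidden under the premises.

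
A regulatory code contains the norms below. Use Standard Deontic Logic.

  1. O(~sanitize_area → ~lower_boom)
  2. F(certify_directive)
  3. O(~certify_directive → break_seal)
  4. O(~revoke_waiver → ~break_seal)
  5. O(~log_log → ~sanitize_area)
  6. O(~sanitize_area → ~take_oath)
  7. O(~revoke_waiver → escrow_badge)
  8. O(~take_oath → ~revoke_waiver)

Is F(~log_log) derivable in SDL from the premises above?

Yes

F(certify_directive) at premise 2 means O(~certify_directive).
With premise 3, O(~certify_directive → break_seal), the K-axiom yields O(break_seal).
Premise 4, O(~revoke_waiver → ~break_seal), contraposes to O(break_seal → revoke_waiver); with O(break_seal) we get O(revoke_waiver).
Premise 8 is O(~take_oath → ~revoke_waiver); contrapositively O(revoke_waiver → take_oath). Since O(revoke_waiver) holds, K gives O(take_oath).
The contrapositive of premise 6 (O(~sanitize_area → ~take_oath)) is O(take_oath → sanitize_area), and O(take_oath) is already established, so O(sanitize_area).
Premise 5, O(~log_log → ~sanitize_area), contraposes to O(sanitize_area → log_log); with O(sanitize_area) we get O(log_log).
Premises 1, 7 do not contribute to this derivation.
So O(log_log) holds, i.e. F(~log_log). The claim follows.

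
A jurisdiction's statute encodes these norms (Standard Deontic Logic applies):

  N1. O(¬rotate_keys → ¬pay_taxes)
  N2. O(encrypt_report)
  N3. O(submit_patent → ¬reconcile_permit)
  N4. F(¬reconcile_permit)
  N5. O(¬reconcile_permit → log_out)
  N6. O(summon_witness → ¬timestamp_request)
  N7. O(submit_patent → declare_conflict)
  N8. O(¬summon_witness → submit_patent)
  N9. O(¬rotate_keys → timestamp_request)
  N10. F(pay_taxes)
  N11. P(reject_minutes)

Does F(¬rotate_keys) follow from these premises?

F(¬reconcile_permit) at premise 4 means O(reconcile_permit).
The contrapositive of premise 3 (O(submit_patent → ¬reconcile_permit)) is O(reconcile_permit → ¬submit_patent), and O(reconcile_permit) is already established, so O(¬submit_patent).
Premise 8 is O(¬summon_witness → submit_patent); contrapositively O(¬submit_patent → summon_witness). Since O(¬submit_patent) holds, K gives O(summon_witness).
From O(summon_witness) and premise 6, O(summon_witness → ¬timestamp_request), we obtain O(¬timestamp_request).
The contrapositive of premise 9 (O(¬rotate_keys → timestamp_request)) is O(¬timestamp_request → rotate_keys), and O(¬timestamp_request) is already established, so O(rotate_keys).
Premises 1, 2, 5, 7, 10, 11 do not contribute to this derivation.
So O(rotate_keys) holds, i.e. F(¬rotate_keys). The claim follows.

Yes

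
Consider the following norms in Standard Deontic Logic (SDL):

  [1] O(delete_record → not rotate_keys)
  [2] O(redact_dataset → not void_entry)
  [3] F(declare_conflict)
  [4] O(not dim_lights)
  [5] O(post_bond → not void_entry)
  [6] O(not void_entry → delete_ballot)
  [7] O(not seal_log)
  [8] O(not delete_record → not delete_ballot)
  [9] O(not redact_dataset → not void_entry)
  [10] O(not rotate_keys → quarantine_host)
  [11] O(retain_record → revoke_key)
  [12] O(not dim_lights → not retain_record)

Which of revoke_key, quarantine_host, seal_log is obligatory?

By case analysis on redact_dataset: premise 2 gives O(redact_dataset → not void_entry) and premise 9 gives O(not redact_dataset → not void_entry), so O(not void_entry) either way.
Premise 6 is O(not void_entry → delete_ballot); since O(not void_entry), deontic closure gives O(delete_ballot).
Premise 8 is O(not delete_record → not delete_ballot); contrapositively O(delete_ballot → delete_record). Since O(delete_ballot) holds, K gives O(delete_record).
Applying K to premise 1 (O(delete_record → not rotate_keys)) and O(delete_record) yields O(not rotate_keys).
With premise 10, O(not rotate_keys → quarantine_host), the K-axiom yields O(quarantine_host).
So O(quarantine_host) holds — quarantine_host is obligatory. None of the other listed options is made obligatory by any chain of premises.

quarantine_host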